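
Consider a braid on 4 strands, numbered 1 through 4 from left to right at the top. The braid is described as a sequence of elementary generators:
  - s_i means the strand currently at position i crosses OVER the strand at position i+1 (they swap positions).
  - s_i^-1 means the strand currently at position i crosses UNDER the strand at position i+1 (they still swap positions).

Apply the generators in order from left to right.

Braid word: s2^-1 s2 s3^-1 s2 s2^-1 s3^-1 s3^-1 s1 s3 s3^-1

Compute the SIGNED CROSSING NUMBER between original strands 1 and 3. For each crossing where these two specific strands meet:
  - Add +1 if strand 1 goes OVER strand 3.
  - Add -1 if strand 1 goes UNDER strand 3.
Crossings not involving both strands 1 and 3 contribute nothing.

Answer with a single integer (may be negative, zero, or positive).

Answer: 0

Derivation:
Gen 1: crossing 2x3. Both 1&3? no. Sum: 0
Gen 2: crossing 3x2. Both 1&3? no. Sum: 0
Gen 3: crossing 3x4. Both 1&3? no. Sum: 0
Gen 4: crossing 2x4. Both 1&3? no. Sum: 0
Gen 5: crossing 4x2. Both 1&3? no. Sum: 0
Gen 6: crossing 4x3. Both 1&3? no. Sum: 0
Gen 7: crossing 3x4. Both 1&3? no. Sum: 0
Gen 8: crossing 1x2. Both 1&3? no. Sum: 0
Gen 9: crossing 4x3. Both 1&3? no. Sum: 0
Gen 10: crossing 3x4. Both 1&3? no. Sum: 0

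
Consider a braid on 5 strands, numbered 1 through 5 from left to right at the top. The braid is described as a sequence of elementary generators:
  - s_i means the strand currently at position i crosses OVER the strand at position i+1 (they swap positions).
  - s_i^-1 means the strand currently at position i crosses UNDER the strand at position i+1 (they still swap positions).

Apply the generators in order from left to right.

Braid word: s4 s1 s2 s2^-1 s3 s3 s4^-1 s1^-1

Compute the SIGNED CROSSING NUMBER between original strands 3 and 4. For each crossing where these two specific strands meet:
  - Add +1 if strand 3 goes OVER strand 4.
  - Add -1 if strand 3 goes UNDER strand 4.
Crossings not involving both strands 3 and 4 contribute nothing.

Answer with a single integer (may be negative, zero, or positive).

Gen 1: crossing 4x5. Both 3&4? no. Sum: 0
Gen 2: crossing 1x2. Both 3&4? no. Sum: 0
Gen 3: crossing 1x3. Both 3&4? no. Sum: 0
Gen 4: crossing 3x1. Both 3&4? no. Sum: 0
Gen 5: crossing 3x5. Both 3&4? no. Sum: 0
Gen 6: crossing 5x3. Both 3&4? no. Sum: 0
Gen 7: crossing 5x4. Both 3&4? no. Sum: 0
Gen 8: crossing 2x1. Both 3&4? no. Sum: 0

Answer: 0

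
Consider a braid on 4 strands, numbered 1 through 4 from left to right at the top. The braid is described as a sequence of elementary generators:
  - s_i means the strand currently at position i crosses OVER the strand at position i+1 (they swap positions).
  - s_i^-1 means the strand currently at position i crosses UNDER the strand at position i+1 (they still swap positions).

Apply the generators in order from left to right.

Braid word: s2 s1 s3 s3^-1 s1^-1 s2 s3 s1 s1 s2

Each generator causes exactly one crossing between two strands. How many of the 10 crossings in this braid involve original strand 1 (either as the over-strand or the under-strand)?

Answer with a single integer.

Gen 1: crossing 2x3. Involves strand 1? no. Count so far: 0
Gen 2: crossing 1x3. Involves strand 1? yes. Count so far: 1
Gen 3: crossing 2x4. Involves strand 1? no. Count so far: 1
Gen 4: crossing 4x2. Involves strand 1? no. Count so far: 1
Gen 5: crossing 3x1. Involves strand 1? yes. Count so far: 2
Gen 6: crossing 3x2. Involves strand 1? no. Count so far: 2
Gen 7: crossing 3x4. Involves strand 1? no. Count so far: 2
Gen 8: crossing 1x2. Involves strand 1? yes. Count so far: 3
Gen 9: crossing 2x1. Involves strand 1? yes. Count so far: 4
Gen 10: crossing 2x4. Involves strand 1? no. Count so far: 4

Answer: 4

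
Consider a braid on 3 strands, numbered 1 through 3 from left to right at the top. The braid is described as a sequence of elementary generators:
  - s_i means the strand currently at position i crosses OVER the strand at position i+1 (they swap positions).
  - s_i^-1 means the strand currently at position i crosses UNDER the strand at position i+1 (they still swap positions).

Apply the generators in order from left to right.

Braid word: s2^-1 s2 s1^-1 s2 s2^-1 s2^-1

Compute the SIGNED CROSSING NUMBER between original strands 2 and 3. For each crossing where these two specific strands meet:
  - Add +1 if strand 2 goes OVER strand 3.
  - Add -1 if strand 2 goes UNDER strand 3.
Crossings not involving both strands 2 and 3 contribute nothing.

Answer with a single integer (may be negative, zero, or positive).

Gen 1: 2 under 3. Both 2&3? yes. Contrib: -1. Sum: -1
Gen 2: 3 over 2. Both 2&3? yes. Contrib: -1. Sum: -2
Gen 3: crossing 1x2. Both 2&3? no. Sum: -2
Gen 4: crossing 1x3. Both 2&3? no. Sum: -2
Gen 5: crossing 3x1. Both 2&3? no. Sum: -2
Gen 6: crossing 1x3. Both 2&3? no. Sum: -2

Answer: -2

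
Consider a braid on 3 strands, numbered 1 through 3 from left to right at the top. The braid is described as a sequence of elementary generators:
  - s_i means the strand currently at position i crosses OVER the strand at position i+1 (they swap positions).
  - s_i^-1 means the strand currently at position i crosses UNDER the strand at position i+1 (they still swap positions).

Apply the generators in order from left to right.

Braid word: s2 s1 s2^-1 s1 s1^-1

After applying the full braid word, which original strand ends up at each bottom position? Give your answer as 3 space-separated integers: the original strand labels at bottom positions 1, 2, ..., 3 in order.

Answer: 3 2 1

Derivation:
Gen 1 (s2): strand 2 crosses over strand 3. Perm now: [1 3 2]
Gen 2 (s1): strand 1 crosses over strand 3. Perm now: [3 1 2]
Gen 3 (s2^-1): strand 1 crosses under strand 2. Perm now: [3 2 1]
Gen 4 (s1): strand 3 crosses over strand 2. Perm now: [2 3 1]
Gen 5 (s1^-1): strand 2 crosses under strand 3. Perm now: [3 2 1]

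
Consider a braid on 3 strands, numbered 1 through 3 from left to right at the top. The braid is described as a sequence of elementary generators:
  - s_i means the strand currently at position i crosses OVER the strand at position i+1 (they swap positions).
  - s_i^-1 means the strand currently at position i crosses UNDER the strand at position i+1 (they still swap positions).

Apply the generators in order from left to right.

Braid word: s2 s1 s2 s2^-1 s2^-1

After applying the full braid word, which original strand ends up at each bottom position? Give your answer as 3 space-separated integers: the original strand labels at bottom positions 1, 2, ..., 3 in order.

Answer: 3 2 1

Derivation:
Gen 1 (s2): strand 2 crosses over strand 3. Perm now: [1 3 2]
Gen 2 (s1): strand 1 crosses over strand 3. Perm now: [3 1 2]
Gen 3 (s2): strand 1 crosses over strand 2. Perm now: [3 2 1]
Gen 4 (s2^-1): strand 2 crosses under strand 1. Perm now: [3 1 2]
Gen 5 (s2^-1): strand 1 crosses under strand 2. Perm now: [3 2 1]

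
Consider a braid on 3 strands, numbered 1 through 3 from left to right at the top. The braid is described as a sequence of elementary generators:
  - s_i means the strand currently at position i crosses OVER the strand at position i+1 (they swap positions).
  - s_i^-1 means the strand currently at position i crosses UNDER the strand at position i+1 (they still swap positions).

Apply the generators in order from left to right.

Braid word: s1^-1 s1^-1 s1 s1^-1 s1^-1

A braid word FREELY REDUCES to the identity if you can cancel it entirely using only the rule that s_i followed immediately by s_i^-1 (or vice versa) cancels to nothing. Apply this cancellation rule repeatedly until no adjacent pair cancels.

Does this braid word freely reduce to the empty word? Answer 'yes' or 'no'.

Answer: no

Derivation:
Gen 1 (s1^-1): push. Stack: [s1^-1]
Gen 2 (s1^-1): push. Stack: [s1^-1 s1^-1]
Gen 3 (s1): cancels prior s1^-1. Stack: [s1^-1]
Gen 4 (s1^-1): push. Stack: [s1^-1 s1^-1]
Gen 5 (s1^-1): push. Stack: [s1^-1 s1^-1 s1^-1]
Reduced word: s1^-1 s1^-1 s1^-1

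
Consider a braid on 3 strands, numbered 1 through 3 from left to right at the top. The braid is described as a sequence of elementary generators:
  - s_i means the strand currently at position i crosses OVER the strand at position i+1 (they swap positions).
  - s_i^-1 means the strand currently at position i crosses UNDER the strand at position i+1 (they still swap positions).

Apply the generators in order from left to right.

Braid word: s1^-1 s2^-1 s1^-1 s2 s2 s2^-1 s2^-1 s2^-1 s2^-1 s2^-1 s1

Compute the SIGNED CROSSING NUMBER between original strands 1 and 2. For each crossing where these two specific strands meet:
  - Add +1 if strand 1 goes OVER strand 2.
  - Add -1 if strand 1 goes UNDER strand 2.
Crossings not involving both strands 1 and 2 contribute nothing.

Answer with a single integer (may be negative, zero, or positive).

Answer: 0

Derivation:
Gen 1: 1 under 2. Both 1&2? yes. Contrib: -1. Sum: -1
Gen 2: crossing 1x3. Both 1&2? no. Sum: -1
Gen 3: crossing 2x3. Both 1&2? no. Sum: -1
Gen 4: 2 over 1. Both 1&2? yes. Contrib: -1. Sum: -2
Gen 5: 1 over 2. Both 1&2? yes. Contrib: +1. Sum: -1
Gen 6: 2 under 1. Both 1&2? yes. Contrib: +1. Sum: 0
Gen 7: 1 under 2. Both 1&2? yes. Contrib: -1. Sum: -1
Gen 8: 2 under 1. Both 1&2? yes. Contrib: +1. Sum: 0
Gen 9: 1 under 2. Both 1&2? yes. Contrib: -1. Sum: -1
Gen 10: 2 under 1. Both 1&2? yes. Contrib: +1. Sum: 0
Gen 11: crossing 3x1. Both 1&2? no. Sum: 0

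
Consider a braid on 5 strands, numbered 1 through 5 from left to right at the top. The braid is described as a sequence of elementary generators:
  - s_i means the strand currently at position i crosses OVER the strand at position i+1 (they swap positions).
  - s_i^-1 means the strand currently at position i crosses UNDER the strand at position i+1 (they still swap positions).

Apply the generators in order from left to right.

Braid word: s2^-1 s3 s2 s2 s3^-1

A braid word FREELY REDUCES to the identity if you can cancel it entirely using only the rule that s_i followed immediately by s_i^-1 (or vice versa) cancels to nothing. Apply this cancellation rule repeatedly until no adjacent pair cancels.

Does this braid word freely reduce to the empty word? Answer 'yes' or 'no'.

Answer: no

Derivation:
Gen 1 (s2^-1): push. Stack: [s2^-1]
Gen 2 (s3): push. Stack: [s2^-1 s3]
Gen 3 (s2): push. Stack: [s2^-1 s3 s2]
Gen 4 (s2): push. Stack: [s2^-1 s3 s2 s2]
Gen 5 (s3^-1): push. Stack: [s2^-1 s3 s2 s2 s3^-1]
Reduced word: s2^-1 s3 s2 s2 s3^-1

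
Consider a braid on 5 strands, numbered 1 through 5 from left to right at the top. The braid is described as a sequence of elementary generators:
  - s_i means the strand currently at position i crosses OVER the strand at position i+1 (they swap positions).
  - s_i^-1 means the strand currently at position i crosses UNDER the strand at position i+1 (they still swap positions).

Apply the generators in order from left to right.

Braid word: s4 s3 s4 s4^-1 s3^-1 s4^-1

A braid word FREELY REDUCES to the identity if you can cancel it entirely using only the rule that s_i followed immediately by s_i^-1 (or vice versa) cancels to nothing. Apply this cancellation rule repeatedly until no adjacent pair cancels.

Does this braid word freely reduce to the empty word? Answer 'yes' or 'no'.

Gen 1 (s4): push. Stack: [s4]
Gen 2 (s3): push. Stack: [s4 s3]
Gen 3 (s4): push. Stack: [s4 s3 s4]
Gen 4 (s4^-1): cancels prior s4. Stack: [s4 s3]
Gen 5 (s3^-1): cancels prior s3. Stack: [s4]
Gen 6 (s4^-1): cancels prior s4. Stack: []
Reduced word: (empty)

Answer: yes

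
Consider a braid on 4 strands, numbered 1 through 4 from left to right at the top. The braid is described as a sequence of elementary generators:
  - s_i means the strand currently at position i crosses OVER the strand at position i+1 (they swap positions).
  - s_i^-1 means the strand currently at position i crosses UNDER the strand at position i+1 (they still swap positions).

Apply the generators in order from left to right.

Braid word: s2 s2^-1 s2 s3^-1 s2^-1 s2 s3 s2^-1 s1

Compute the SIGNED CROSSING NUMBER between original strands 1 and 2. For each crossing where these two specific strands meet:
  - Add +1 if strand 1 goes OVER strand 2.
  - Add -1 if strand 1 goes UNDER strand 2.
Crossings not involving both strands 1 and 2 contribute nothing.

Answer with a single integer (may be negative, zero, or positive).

Answer: 1

Derivation:
Gen 1: crossing 2x3. Both 1&2? no. Sum: 0
Gen 2: crossing 3x2. Both 1&2? no. Sum: 0
Gen 3: crossing 2x3. Both 1&2? no. Sum: 0
Gen 4: crossing 2x4. Both 1&2? no. Sum: 0
Gen 5: crossing 3x4. Both 1&2? no. Sum: 0
Gen 6: crossing 4x3. Both 1&2? no. Sum: 0
Gen 7: crossing 4x2. Both 1&2? no. Sum: 0
Gen 8: crossing 3x2. Both 1&2? no. Sum: 0
Gen 9: 1 over 2. Both 1&2? yes. Contrib: +1. Sum: 1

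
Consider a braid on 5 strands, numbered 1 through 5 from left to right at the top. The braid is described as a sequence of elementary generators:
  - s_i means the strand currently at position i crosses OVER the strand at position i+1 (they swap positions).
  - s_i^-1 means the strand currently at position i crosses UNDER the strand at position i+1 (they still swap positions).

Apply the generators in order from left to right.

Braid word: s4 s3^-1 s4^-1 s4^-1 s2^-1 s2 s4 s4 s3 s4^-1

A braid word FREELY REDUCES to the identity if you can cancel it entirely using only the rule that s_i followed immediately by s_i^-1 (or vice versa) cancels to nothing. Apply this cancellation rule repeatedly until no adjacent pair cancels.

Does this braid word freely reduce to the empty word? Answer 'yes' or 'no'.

Gen 1 (s4): push. Stack: [s4]
Gen 2 (s3^-1): push. Stack: [s4 s3^-1]
Gen 3 (s4^-1): push. Stack: [s4 s3^-1 s4^-1]
Gen 4 (s4^-1): push. Stack: [s4 s3^-1 s4^-1 s4^-1]
Gen 5 (s2^-1): push. Stack: [s4 s3^-1 s4^-1 s4^-1 s2^-1]
Gen 6 (s2): cancels prior s2^-1. Stack: [s4 s3^-1 s4^-1 s4^-1]
Gen 7 (s4): cancels prior s4^-1. Stack: [s4 s3^-1 s4^-1]
Gen 8 (s4): cancels prior s4^-1. Stack: [s4 s3^-1]
Gen 9 (s3): cancels prior s3^-1. Stack: [s4]
Gen 10 (s4^-1): cancels prior s4. Stack: []
Reduced word: (empty)

Answer: yes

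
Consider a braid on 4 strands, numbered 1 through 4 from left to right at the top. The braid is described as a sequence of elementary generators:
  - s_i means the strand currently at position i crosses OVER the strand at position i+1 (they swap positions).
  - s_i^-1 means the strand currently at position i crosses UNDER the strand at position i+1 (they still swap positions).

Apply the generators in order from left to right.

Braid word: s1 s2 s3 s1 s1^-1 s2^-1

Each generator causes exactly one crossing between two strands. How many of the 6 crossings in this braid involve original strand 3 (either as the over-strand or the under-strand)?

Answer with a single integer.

Answer: 4

Derivation:
Gen 1: crossing 1x2. Involves strand 3? no. Count so far: 0
Gen 2: crossing 1x3. Involves strand 3? yes. Count so far: 1
Gen 3: crossing 1x4. Involves strand 3? no. Count so far: 1
Gen 4: crossing 2x3. Involves strand 3? yes. Count so far: 2
Gen 5: crossing 3x2. Involves strand 3? yes. Count so far: 3
Gen 6: crossing 3x4. Involves strand 3? yes. Count so far: 4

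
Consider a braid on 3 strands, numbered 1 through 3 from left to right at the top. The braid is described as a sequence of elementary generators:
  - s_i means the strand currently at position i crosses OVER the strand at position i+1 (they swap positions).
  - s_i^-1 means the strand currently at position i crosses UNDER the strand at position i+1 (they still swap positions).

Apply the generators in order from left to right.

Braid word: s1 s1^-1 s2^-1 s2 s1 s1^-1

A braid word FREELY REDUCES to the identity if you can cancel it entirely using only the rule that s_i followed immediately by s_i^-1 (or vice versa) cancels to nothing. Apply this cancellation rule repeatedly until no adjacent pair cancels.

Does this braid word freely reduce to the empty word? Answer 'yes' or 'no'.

Gen 1 (s1): push. Stack: [s1]
Gen 2 (s1^-1): cancels prior s1. Stack: []
Gen 3 (s2^-1): push. Stack: [s2^-1]
Gen 4 (s2): cancels prior s2^-1. Stack: []
Gen 5 (s1): push. Stack: [s1]
Gen 6 (s1^-1): cancels prior s1. Stack: []
Reduced word: (empty)

Answer: yes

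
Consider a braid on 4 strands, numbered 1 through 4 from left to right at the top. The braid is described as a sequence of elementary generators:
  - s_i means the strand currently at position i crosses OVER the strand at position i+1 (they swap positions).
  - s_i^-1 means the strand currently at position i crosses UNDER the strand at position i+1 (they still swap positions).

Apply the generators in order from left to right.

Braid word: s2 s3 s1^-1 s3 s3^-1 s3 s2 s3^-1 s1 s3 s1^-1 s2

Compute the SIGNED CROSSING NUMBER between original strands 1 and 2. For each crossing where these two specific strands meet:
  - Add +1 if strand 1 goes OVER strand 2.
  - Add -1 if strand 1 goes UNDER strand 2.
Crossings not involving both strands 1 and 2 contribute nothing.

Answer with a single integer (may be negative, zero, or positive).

Answer: 0

Derivation:
Gen 1: crossing 2x3. Both 1&2? no. Sum: 0
Gen 2: crossing 2x4. Both 1&2? no. Sum: 0
Gen 3: crossing 1x3. Both 1&2? no. Sum: 0
Gen 4: crossing 4x2. Both 1&2? no. Sum: 0
Gen 5: crossing 2x4. Both 1&2? no. Sum: 0
Gen 6: crossing 4x2. Both 1&2? no. Sum: 0
Gen 7: 1 over 2. Both 1&2? yes. Contrib: +1. Sum: 1
Gen 8: crossing 1x4. Both 1&2? no. Sum: 1
Gen 9: crossing 3x2. Both 1&2? no. Sum: 1
Gen 10: crossing 4x1. Both 1&2? no. Sum: 1
Gen 11: crossing 2x3. Both 1&2? no. Sum: 1
Gen 12: 2 over 1. Both 1&2? yes. Contrib: -1. Sum: 0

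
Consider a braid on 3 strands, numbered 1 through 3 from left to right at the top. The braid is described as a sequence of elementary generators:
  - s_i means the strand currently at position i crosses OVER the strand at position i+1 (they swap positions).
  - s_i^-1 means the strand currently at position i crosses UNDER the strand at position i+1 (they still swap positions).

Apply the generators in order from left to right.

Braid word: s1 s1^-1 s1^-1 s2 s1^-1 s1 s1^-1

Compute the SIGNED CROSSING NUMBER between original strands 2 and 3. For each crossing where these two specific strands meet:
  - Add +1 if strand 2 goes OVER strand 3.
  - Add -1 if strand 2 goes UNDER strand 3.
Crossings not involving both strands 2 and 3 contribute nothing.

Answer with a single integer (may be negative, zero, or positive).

Gen 1: crossing 1x2. Both 2&3? no. Sum: 0
Gen 2: crossing 2x1. Both 2&3? no. Sum: 0
Gen 3: crossing 1x2. Both 2&3? no. Sum: 0
Gen 4: crossing 1x3. Both 2&3? no. Sum: 0
Gen 5: 2 under 3. Both 2&3? yes. Contrib: -1. Sum: -1
Gen 6: 3 over 2. Both 2&3? yes. Contrib: -1. Sum: -2
Gen 7: 2 under 3. Both 2&3? yes. Contrib: -1. Sum: -3

Answer: -3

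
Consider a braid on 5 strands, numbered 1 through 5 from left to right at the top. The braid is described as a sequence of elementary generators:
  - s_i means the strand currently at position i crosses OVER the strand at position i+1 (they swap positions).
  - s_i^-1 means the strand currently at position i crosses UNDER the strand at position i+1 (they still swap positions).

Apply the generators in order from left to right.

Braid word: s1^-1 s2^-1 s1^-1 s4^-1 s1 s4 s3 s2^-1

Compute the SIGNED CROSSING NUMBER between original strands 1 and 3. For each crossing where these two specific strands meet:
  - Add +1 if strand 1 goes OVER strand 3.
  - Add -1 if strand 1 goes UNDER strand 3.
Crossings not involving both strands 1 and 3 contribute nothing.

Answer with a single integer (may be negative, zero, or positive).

Gen 1: crossing 1x2. Both 1&3? no. Sum: 0
Gen 2: 1 under 3. Both 1&3? yes. Contrib: -1. Sum: -1
Gen 3: crossing 2x3. Both 1&3? no. Sum: -1
Gen 4: crossing 4x5. Both 1&3? no. Sum: -1
Gen 5: crossing 3x2. Both 1&3? no. Sum: -1
Gen 6: crossing 5x4. Both 1&3? no. Sum: -1
Gen 7: crossing 1x4. Both 1&3? no. Sum: -1
Gen 8: crossing 3x4. Both 1&3? no. Sum: -1

Answer: -1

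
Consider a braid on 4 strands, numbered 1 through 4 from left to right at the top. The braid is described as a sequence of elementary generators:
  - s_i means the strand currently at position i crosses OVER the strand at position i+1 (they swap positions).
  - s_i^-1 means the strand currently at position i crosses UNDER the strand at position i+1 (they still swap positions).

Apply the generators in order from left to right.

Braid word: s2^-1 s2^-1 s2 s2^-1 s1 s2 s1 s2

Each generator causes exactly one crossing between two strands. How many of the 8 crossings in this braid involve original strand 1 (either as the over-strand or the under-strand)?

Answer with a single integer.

Gen 1: crossing 2x3. Involves strand 1? no. Count so far: 0
Gen 2: crossing 3x2. Involves strand 1? no. Count so far: 0
Gen 3: crossing 2x3. Involves strand 1? no. Count so far: 0
Gen 4: crossing 3x2. Involves strand 1? no. Count so far: 0
Gen 5: crossing 1x2. Involves strand 1? yes. Count so far: 1
Gen 6: crossing 1x3. Involves strand 1? yes. Count so far: 2
Gen 7: crossing 2x3. Involves strand 1? no. Count so far: 2
Gen 8: crossing 2x1. Involves strand 1? yes. Count so far: 3

Answer: 3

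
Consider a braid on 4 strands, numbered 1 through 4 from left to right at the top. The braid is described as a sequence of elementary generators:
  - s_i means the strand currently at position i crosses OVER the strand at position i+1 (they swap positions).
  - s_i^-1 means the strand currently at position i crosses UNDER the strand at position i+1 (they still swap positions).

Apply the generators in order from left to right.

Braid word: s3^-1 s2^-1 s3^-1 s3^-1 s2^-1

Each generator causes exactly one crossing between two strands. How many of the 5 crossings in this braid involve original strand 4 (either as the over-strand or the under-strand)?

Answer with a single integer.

Gen 1: crossing 3x4. Involves strand 4? yes. Count so far: 1
Gen 2: crossing 2x4. Involves strand 4? yes. Count so far: 2
Gen 3: crossing 2x3. Involves strand 4? no. Count so far: 2
Gen 4: crossing 3x2. Involves strand 4? no. Count so far: 2
Gen 5: crossing 4x2. Involves strand 4? yes. Count so far: 3

Answer: 3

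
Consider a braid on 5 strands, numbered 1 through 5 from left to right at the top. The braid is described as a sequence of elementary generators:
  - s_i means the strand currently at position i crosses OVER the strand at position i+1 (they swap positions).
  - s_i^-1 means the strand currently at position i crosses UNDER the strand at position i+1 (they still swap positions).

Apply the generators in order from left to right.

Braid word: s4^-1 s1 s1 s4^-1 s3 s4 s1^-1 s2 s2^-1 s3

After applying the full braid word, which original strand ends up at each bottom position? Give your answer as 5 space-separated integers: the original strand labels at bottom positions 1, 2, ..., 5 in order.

Gen 1 (s4^-1): strand 4 crosses under strand 5. Perm now: [1 2 3 5 4]
Gen 2 (s1): strand 1 crosses over strand 2. Perm now: [2 1 3 5 4]
Gen 3 (s1): strand 2 crosses over strand 1. Perm now: [1 2 3 5 4]
Gen 4 (s4^-1): strand 5 crosses under strand 4. Perm now: [1 2 3 4 5]
Gen 5 (s3): strand 3 crosses over strand 4. Perm now: [1 2 4 3 5]
Gen 6 (s4): strand 3 crosses over strand 5. Perm now: [1 2 4 5 3]
Gen 7 (s1^-1): strand 1 crosses under strand 2. Perm now: [2 1 4 5 3]
Gen 8 (s2): strand 1 crosses over strand 4. Perm now: [2 4 1 5 3]
Gen 9 (s2^-1): strand 4 crosses under strand 1. Perm now: [2 1 4 5 3]
Gen 10 (s3): strand 4 crosses over strand 5. Perm now: [2 1 5 4 3]

Answer: 2 1 5 4 3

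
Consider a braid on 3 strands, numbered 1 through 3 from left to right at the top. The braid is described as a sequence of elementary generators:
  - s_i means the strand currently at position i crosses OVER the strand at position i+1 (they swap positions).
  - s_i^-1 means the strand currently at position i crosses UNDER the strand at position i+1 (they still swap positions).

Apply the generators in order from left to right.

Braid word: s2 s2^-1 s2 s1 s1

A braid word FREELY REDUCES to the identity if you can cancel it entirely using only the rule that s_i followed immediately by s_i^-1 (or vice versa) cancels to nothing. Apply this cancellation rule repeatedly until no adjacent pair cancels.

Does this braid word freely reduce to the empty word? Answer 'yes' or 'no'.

Answer: no

Derivation:
Gen 1 (s2): push. Stack: [s2]
Gen 2 (s2^-1): cancels prior s2. Stack: []
Gen 3 (s2): push. Stack: [s2]
Gen 4 (s1): push. Stack: [s2 s1]
Gen 5 (s1): push. Stack: [s2 s1 s1]
Reduced word: s2 s1 s1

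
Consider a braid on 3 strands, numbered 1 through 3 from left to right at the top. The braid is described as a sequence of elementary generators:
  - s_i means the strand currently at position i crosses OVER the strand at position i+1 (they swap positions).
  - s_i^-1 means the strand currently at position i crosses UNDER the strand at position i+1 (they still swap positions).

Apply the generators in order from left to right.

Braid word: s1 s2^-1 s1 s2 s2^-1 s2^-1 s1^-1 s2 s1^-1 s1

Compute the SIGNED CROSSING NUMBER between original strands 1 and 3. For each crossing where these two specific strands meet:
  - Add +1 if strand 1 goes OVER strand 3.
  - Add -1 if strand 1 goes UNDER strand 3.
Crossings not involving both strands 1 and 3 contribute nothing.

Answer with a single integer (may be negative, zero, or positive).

Answer: 0

Derivation:
Gen 1: crossing 1x2. Both 1&3? no. Sum: 0
Gen 2: 1 under 3. Both 1&3? yes. Contrib: -1. Sum: -1
Gen 3: crossing 2x3. Both 1&3? no. Sum: -1
Gen 4: crossing 2x1. Both 1&3? no. Sum: -1
Gen 5: crossing 1x2. Both 1&3? no. Sum: -1
Gen 6: crossing 2x1. Both 1&3? no. Sum: -1
Gen 7: 3 under 1. Both 1&3? yes. Contrib: +1. Sum: 0
Gen 8: crossing 3x2. Both 1&3? no. Sum: 0
Gen 9: crossing 1x2. Both 1&3? no. Sum: 0
Gen 10: crossing 2x1. Both 1&3? no. Sum: 0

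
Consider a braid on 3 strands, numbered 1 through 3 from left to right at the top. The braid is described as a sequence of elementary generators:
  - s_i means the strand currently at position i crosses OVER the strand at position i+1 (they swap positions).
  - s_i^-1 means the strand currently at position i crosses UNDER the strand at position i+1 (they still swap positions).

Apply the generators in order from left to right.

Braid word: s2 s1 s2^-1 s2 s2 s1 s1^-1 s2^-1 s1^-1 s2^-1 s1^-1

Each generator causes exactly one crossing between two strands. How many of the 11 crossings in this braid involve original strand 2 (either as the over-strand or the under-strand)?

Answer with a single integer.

Answer: 9

Derivation:
Gen 1: crossing 2x3. Involves strand 2? yes. Count so far: 1
Gen 2: crossing 1x3. Involves strand 2? no. Count so far: 1
Gen 3: crossing 1x2. Involves strand 2? yes. Count so far: 2
Gen 4: crossing 2x1. Involves strand 2? yes. Count so far: 3
Gen 5: crossing 1x2. Involves strand 2? yes. Count so far: 4
Gen 6: crossing 3x2. Involves strand 2? yes. Count so far: 5
Gen 7: crossing 2x3. Involves strand 2? yes. Count so far: 6
Gen 8: crossing 2x1. Involves strand 2? yes. Count so far: 7
Gen 9: crossing 3x1. Involves strand 2? no. Count so far: 7
Gen 10: crossing 3x2. Involves strand 2? yes. Count so far: 8
Gen 11: crossing 1x2. Involves strand 2? yes. Count so far: 9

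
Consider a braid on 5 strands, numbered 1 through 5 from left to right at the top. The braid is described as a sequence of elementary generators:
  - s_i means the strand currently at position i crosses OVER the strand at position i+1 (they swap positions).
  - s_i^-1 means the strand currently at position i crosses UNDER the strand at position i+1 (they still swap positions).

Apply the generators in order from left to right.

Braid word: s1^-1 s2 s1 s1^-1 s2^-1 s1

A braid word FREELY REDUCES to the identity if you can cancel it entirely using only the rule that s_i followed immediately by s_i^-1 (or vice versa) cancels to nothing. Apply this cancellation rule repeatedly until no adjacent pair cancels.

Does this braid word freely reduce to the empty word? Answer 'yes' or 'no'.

Answer: yes

Derivation:
Gen 1 (s1^-1): push. Stack: [s1^-1]
Gen 2 (s2): push. Stack: [s1^-1 s2]
Gen 3 (s1): push. Stack: [s1^-1 s2 s1]
Gen 4 (s1^-1): cancels prior s1. Stack: [s1^-1 s2]
Gen 5 (s2^-1): cancels prior s2. Stack: [s1^-1]
Gen 6 (s1): cancels prior s1^-1. Stack: []
Reduced word: (empty)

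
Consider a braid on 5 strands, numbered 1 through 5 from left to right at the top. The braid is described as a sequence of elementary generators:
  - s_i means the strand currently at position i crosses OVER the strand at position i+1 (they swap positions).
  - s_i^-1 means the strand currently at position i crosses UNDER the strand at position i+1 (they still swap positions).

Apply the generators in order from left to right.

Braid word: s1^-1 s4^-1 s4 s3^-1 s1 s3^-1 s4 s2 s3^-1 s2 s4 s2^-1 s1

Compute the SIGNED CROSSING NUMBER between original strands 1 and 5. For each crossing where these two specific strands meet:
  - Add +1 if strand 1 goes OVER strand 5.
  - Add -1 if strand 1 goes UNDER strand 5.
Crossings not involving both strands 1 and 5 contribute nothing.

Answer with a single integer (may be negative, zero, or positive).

Answer: 0

Derivation:
Gen 1: crossing 1x2. Both 1&5? no. Sum: 0
Gen 2: crossing 4x5. Both 1&5? no. Sum: 0
Gen 3: crossing 5x4. Both 1&5? no. Sum: 0
Gen 4: crossing 3x4. Both 1&5? no. Sum: 0
Gen 5: crossing 2x1. Both 1&5? no. Sum: 0
Gen 6: crossing 4x3. Both 1&5? no. Sum: 0
Gen 7: crossing 4x5. Both 1&5? no. Sum: 0
Gen 8: crossing 2x3. Both 1&5? no. Sum: 0
Gen 9: crossing 2x5. Both 1&5? no. Sum: 0
Gen 10: crossing 3x5. Both 1&5? no. Sum: 0
Gen 11: crossing 2x4. Both 1&5? no. Sum: 0
Gen 12: crossing 5x3. Both 1&5? no. Sum: 0
Gen 13: crossing 1x3. Both 1&5? no. Sum: 0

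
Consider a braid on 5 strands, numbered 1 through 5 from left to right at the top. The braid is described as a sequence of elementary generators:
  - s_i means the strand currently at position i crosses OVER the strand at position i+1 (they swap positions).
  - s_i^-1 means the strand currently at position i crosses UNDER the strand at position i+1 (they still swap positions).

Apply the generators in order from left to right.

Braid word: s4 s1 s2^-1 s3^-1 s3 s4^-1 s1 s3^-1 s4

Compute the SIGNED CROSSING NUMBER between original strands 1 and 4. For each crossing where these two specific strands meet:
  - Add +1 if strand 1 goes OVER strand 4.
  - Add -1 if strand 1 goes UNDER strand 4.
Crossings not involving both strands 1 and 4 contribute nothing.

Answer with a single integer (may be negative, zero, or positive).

Gen 1: crossing 4x5. Both 1&4? no. Sum: 0
Gen 2: crossing 1x2. Both 1&4? no. Sum: 0
Gen 3: crossing 1x3. Both 1&4? no. Sum: 0
Gen 4: crossing 1x5. Both 1&4? no. Sum: 0
Gen 5: crossing 5x1. Both 1&4? no. Sum: 0
Gen 6: crossing 5x4. Both 1&4? no. Sum: 0
Gen 7: crossing 2x3. Both 1&4? no. Sum: 0
Gen 8: 1 under 4. Both 1&4? yes. Contrib: -1. Sum: -1
Gen 9: crossing 1x5. Both 1&4? no. Sum: -1

Answer: -1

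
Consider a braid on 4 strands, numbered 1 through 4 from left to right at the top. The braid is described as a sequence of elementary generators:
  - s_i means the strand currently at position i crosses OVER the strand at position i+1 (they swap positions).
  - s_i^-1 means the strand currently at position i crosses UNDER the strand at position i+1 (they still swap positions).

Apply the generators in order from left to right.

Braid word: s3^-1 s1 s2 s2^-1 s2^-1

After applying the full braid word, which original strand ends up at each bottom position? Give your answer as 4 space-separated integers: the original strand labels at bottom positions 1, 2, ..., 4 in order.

Answer: 2 4 1 3

Derivation:
Gen 1 (s3^-1): strand 3 crosses under strand 4. Perm now: [1 2 4 3]
Gen 2 (s1): strand 1 crosses over strand 2. Perm now: [2 1 4 3]
Gen 3 (s2): strand 1 crosses over strand 4. Perm now: [2 4 1 3]
Gen 4 (s2^-1): strand 4 crosses under strand 1. Perm now: [2 1 4 3]
Gen 5 (s2^-1): strand 1 crosses under strand 4. Perm now: [2 4 1 3]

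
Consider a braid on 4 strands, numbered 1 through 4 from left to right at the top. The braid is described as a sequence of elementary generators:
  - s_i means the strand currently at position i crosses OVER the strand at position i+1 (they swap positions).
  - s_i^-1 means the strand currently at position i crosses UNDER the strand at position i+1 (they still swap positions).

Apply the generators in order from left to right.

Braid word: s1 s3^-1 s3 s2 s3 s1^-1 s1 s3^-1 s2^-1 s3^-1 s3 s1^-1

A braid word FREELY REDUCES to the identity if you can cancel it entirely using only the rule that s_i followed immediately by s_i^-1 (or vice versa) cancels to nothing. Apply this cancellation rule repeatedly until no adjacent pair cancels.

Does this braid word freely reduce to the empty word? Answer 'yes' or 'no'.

Gen 1 (s1): push. Stack: [s1]
Gen 2 (s3^-1): push. Stack: [s1 s3^-1]
Gen 3 (s3): cancels prior s3^-1. Stack: [s1]
Gen 4 (s2): push. Stack: [s1 s2]
Gen 5 (s3): push. Stack: [s1 s2 s3]
Gen 6 (s1^-1): push. Stack: [s1 s2 s3 s1^-1]
Gen 7 (s1): cancels prior s1^-1. Stack: [s1 s2 s3]
Gen 8 (s3^-1): cancels prior s3. Stack: [s1 s2]
Gen 9 (s2^-1): cancels prior s2. Stack: [s1]
Gen 10 (s3^-1): push. Stack: [s1 s3^-1]
Gen 11 (s3): cancels prior s3^-1. Stack: [s1]
Gen 12 (s1^-1): cancels prior s1. Stack: []
Reduced word: (empty)

Answer: yes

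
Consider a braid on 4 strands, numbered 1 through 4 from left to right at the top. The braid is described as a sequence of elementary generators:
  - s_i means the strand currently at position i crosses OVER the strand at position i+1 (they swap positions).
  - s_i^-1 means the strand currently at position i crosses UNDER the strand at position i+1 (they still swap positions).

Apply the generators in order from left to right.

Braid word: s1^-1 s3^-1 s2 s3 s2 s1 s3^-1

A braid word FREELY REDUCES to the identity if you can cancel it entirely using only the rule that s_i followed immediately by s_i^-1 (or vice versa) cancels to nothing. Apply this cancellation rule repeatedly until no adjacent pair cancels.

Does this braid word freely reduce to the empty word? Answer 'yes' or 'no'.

Gen 1 (s1^-1): push. Stack: [s1^-1]
Gen 2 (s3^-1): push. Stack: [s1^-1 s3^-1]
Gen 3 (s2): push. Stack: [s1^-1 s3^-1 s2]
Gen 4 (s3): push. Stack: [s1^-1 s3^-1 s2 s3]
Gen 5 (s2): push. Stack: [s1^-1 s3^-1 s2 s3 s2]
Gen 6 (s1): push. Stack: [s1^-1 s3^-1 s2 s3 s2 s1]
Gen 7 (s3^-1): push. Stack: [s1^-1 s3^-1 s2 s3 s2 s1 s3^-1]
Reduced word: s1^-1 s3^-1 s2 s3 s2 s1 s3^-1

Answer: no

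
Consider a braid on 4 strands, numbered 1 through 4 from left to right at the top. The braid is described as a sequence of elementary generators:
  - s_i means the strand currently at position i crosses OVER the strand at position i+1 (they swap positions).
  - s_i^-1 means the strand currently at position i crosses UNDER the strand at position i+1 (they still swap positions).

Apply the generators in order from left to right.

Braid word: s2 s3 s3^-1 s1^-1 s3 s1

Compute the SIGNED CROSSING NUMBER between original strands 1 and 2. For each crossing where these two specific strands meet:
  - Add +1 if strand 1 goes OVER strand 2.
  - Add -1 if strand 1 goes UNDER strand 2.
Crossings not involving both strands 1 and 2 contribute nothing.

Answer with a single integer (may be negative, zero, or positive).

Gen 1: crossing 2x3. Both 1&2? no. Sum: 0
Gen 2: crossing 2x4. Both 1&2? no. Sum: 0
Gen 3: crossing 4x2. Both 1&2? no. Sum: 0
Gen 4: crossing 1x3. Both 1&2? no. Sum: 0
Gen 5: crossing 2x4. Both 1&2? no. Sum: 0
Gen 6: crossing 3x1. Both 1&2? no. Sum: 0

Answer: 0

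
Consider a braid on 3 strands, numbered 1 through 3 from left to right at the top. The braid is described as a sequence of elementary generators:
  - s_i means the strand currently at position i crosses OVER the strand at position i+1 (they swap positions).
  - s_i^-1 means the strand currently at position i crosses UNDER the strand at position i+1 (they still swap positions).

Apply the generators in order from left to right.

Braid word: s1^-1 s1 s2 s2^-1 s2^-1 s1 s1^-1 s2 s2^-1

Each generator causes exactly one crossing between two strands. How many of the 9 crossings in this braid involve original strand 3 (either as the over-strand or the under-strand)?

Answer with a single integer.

Answer: 7

Derivation:
Gen 1: crossing 1x2. Involves strand 3? no. Count so far: 0
Gen 2: crossing 2x1. Involves strand 3? no. Count so far: 0
Gen 3: crossing 2x3. Involves strand 3? yes. Count so far: 1
Gen 4: crossing 3x2. Involves strand 3? yes. Count so far: 2
Gen 5: crossing 2x3. Involves strand 3? yes. Count so far: 3
Gen 6: crossing 1x3. Involves strand 3? yes. Count so far: 4
Gen 7: crossing 3x1. Involves strand 3? yes. Count so far: 5
Gen 8: crossing 3x2. Involves strand 3? yes. Count so far: 6
Gen 9: crossing 2x3. Involves strand 3? yes. Count so far: 7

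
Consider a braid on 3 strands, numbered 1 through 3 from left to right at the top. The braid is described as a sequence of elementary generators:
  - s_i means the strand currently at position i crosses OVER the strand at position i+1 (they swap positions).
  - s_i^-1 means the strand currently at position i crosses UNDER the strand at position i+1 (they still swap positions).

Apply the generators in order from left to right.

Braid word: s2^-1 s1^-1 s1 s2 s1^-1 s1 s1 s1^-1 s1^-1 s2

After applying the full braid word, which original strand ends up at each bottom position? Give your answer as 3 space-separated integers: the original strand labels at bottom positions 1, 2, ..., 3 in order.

Gen 1 (s2^-1): strand 2 crosses under strand 3. Perm now: [1 3 2]
Gen 2 (s1^-1): strand 1 crosses under strand 3. Perm now: [3 1 2]
Gen 3 (s1): strand 3 crosses over strand 1. Perm now: [1 3 2]
Gen 4 (s2): strand 3 crosses over strand 2. Perm now: [1 2 3]
Gen 5 (s1^-1): strand 1 crosses under strand 2. Perm now: [2 1 3]
Gen 6 (s1): strand 2 crosses over strand 1. Perm now: [1 2 3]
Gen 7 (s1): strand 1 crosses over strand 2. Perm now: [2 1 3]
Gen 8 (s1^-1): strand 2 crosses under strand 1. Perm now: [1 2 3]
Gen 9 (s1^-1): strand 1 crosses under strand 2. Perm now: [2 1 3]
Gen 10 (s2): strand 1 crosses over strand 3. Perm now: [2 3 1]

Answer: 2 3 1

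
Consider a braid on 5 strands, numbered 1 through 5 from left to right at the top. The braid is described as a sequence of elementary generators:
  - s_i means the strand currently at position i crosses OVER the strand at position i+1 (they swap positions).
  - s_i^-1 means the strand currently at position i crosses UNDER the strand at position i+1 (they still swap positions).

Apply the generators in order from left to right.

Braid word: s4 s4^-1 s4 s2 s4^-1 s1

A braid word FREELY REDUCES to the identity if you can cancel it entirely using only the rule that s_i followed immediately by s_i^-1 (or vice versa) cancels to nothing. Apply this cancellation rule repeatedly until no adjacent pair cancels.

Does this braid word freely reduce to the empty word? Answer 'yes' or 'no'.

Answer: no

Derivation:
Gen 1 (s4): push. Stack: [s4]
Gen 2 (s4^-1): cancels prior s4. Stack: []
Gen 3 (s4): push. Stack: [s4]
Gen 4 (s2): push. Stack: [s4 s2]
Gen 5 (s4^-1): push. Stack: [s4 s2 s4^-1]
Gen 6 (s1): push. Stack: [s4 s2 s4^-1 s1]
Reduced word: s4 s2 s4^-1 s1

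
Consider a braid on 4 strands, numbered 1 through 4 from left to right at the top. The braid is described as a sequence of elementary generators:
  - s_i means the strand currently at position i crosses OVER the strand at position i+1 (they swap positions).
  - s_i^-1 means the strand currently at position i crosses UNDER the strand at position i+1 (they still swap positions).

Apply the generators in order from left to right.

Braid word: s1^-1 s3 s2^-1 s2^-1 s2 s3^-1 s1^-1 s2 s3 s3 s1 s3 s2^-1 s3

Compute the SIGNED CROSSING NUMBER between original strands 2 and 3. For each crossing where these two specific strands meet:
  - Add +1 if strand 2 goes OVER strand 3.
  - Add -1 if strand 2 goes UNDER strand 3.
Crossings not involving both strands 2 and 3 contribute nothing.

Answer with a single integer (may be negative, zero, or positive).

Gen 1: crossing 1x2. Both 2&3? no. Sum: 0
Gen 2: crossing 3x4. Both 2&3? no. Sum: 0
Gen 3: crossing 1x4. Both 2&3? no. Sum: 0
Gen 4: crossing 4x1. Both 2&3? no. Sum: 0
Gen 5: crossing 1x4. Both 2&3? no. Sum: 0
Gen 6: crossing 1x3. Both 2&3? no. Sum: 0
Gen 7: crossing 2x4. Both 2&3? no. Sum: 0
Gen 8: 2 over 3. Both 2&3? yes. Contrib: +1. Sum: 1
Gen 9: crossing 2x1. Both 2&3? no. Sum: 1
Gen 10: crossing 1x2. Both 2&3? no. Sum: 1
Gen 11: crossing 4x3. Both 2&3? no. Sum: 1
Gen 12: crossing 2x1. Both 2&3? no. Sum: 1
Gen 13: crossing 4x1. Both 2&3? no. Sum: 1
Gen 14: crossing 4x2. Both 2&3? no. Sum: 1

Answer: 1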